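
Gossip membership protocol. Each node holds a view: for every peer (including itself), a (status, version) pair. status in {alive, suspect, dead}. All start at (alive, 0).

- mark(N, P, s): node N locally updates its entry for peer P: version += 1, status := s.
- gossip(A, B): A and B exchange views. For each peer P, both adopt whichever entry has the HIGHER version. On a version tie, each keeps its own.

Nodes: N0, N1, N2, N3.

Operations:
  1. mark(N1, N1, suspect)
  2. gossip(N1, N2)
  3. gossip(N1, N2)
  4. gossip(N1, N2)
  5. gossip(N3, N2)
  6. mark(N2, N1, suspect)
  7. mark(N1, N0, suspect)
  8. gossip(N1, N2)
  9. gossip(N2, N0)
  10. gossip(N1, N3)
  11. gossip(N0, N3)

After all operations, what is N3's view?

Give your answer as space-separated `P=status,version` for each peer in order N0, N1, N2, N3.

Answer: N0=suspect,1 N1=suspect,2 N2=alive,0 N3=alive,0

Derivation:
Op 1: N1 marks N1=suspect -> (suspect,v1)
Op 2: gossip N1<->N2 -> N1.N0=(alive,v0) N1.N1=(suspect,v1) N1.N2=(alive,v0) N1.N3=(alive,v0) | N2.N0=(alive,v0) N2.N1=(suspect,v1) N2.N2=(alive,v0) N2.N3=(alive,v0)
Op 3: gossip N1<->N2 -> N1.N0=(alive,v0) N1.N1=(suspect,v1) N1.N2=(alive,v0) N1.N3=(alive,v0) | N2.N0=(alive,v0) N2.N1=(suspect,v1) N2.N2=(alive,v0) N2.N3=(alive,v0)
Op 4: gossip N1<->N2 -> N1.N0=(alive,v0) N1.N1=(suspect,v1) N1.N2=(alive,v0) N1.N3=(alive,v0) | N2.N0=(alive,v0) N2.N1=(suspect,v1) N2.N2=(alive,v0) N2.N3=(alive,v0)
Op 5: gossip N3<->N2 -> N3.N0=(alive,v0) N3.N1=(suspect,v1) N3.N2=(alive,v0) N3.N3=(alive,v0) | N2.N0=(alive,v0) N2.N1=(suspect,v1) N2.N2=(alive,v0) N2.N3=(alive,v0)
Op 6: N2 marks N1=suspect -> (suspect,v2)
Op 7: N1 marks N0=suspect -> (suspect,v1)
Op 8: gossip N1<->N2 -> N1.N0=(suspect,v1) N1.N1=(suspect,v2) N1.N2=(alive,v0) N1.N3=(alive,v0) | N2.N0=(suspect,v1) N2.N1=(suspect,v2) N2.N2=(alive,v0) N2.N3=(alive,v0)
Op 9: gossip N2<->N0 -> N2.N0=(suspect,v1) N2.N1=(suspect,v2) N2.N2=(alive,v0) N2.N3=(alive,v0) | N0.N0=(suspect,v1) N0.N1=(suspect,v2) N0.N2=(alive,v0) N0.N3=(alive,v0)
Op 10: gossip N1<->N3 -> N1.N0=(suspect,v1) N1.N1=(suspect,v2) N1.N2=(alive,v0) N1.N3=(alive,v0) | N3.N0=(suspect,v1) N3.N1=(suspect,v2) N3.N2=(alive,v0) N3.N3=(alive,v0)
Op 11: gossip N0<->N3 -> N0.N0=(suspect,v1) N0.N1=(suspect,v2) N0.N2=(alive,v0) N0.N3=(alive,v0) | N3.N0=(suspect,v1) N3.N1=(suspect,v2) N3.N2=(alive,v0) N3.N3=(alive,v0)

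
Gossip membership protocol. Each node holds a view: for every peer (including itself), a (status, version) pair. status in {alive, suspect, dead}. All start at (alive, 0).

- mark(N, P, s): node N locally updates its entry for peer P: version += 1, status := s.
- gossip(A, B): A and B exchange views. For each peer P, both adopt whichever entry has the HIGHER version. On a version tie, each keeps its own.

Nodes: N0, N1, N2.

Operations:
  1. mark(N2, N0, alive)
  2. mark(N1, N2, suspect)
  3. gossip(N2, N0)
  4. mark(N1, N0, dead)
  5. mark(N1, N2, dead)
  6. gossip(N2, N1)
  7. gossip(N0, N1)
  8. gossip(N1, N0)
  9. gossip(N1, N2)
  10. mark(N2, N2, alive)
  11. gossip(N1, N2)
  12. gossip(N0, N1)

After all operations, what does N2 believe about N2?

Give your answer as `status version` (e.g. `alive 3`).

Answer: alive 3

Derivation:
Op 1: N2 marks N0=alive -> (alive,v1)
Op 2: N1 marks N2=suspect -> (suspect,v1)
Op 3: gossip N2<->N0 -> N2.N0=(alive,v1) N2.N1=(alive,v0) N2.N2=(alive,v0) | N0.N0=(alive,v1) N0.N1=(alive,v0) N0.N2=(alive,v0)
Op 4: N1 marks N0=dead -> (dead,v1)
Op 5: N1 marks N2=dead -> (dead,v2)
Op 6: gossip N2<->N1 -> N2.N0=(alive,v1) N2.N1=(alive,v0) N2.N2=(dead,v2) | N1.N0=(dead,v1) N1.N1=(alive,v0) N1.N2=(dead,v2)
Op 7: gossip N0<->N1 -> N0.N0=(alive,v1) N0.N1=(alive,v0) N0.N2=(dead,v2) | N1.N0=(dead,v1) N1.N1=(alive,v0) N1.N2=(dead,v2)
Op 8: gossip N1<->N0 -> N1.N0=(dead,v1) N1.N1=(alive,v0) N1.N2=(dead,v2) | N0.N0=(alive,v1) N0.N1=(alive,v0) N0.N2=(dead,v2)
Op 9: gossip N1<->N2 -> N1.N0=(dead,v1) N1.N1=(alive,v0) N1.N2=(dead,v2) | N2.N0=(alive,v1) N2.N1=(alive,v0) N2.N2=(dead,v2)
Op 10: N2 marks N2=alive -> (alive,v3)
Op 11: gossip N1<->N2 -> N1.N0=(dead,v1) N1.N1=(alive,v0) N1.N2=(alive,v3) | N2.N0=(alive,v1) N2.N1=(alive,v0) N2.N2=(alive,v3)
Op 12: gossip N0<->N1 -> N0.N0=(alive,v1) N0.N1=(alive,v0) N0.N2=(alive,v3) | N1.N0=(dead,v1) N1.N1=(alive,v0) N1.N2=(alive,v3)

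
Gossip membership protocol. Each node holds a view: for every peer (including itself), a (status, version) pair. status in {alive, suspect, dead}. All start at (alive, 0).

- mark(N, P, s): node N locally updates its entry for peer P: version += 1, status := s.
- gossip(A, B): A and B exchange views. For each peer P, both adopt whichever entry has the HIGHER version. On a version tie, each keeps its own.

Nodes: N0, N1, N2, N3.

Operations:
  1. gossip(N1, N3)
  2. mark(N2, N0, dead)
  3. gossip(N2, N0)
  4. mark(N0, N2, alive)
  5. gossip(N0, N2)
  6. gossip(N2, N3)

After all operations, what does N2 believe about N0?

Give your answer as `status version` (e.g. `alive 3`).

Op 1: gossip N1<->N3 -> N1.N0=(alive,v0) N1.N1=(alive,v0) N1.N2=(alive,v0) N1.N3=(alive,v0) | N3.N0=(alive,v0) N3.N1=(alive,v0) N3.N2=(alive,v0) N3.N3=(alive,v0)
Op 2: N2 marks N0=dead -> (dead,v1)
Op 3: gossip N2<->N0 -> N2.N0=(dead,v1) N2.N1=(alive,v0) N2.N2=(alive,v0) N2.N3=(alive,v0) | N0.N0=(dead,v1) N0.N1=(alive,v0) N0.N2=(alive,v0) N0.N3=(alive,v0)
Op 4: N0 marks N2=alive -> (alive,v1)
Op 5: gossip N0<->N2 -> N0.N0=(dead,v1) N0.N1=(alive,v0) N0.N2=(alive,v1) N0.N3=(alive,v0) | N2.N0=(dead,v1) N2.N1=(alive,v0) N2.N2=(alive,v1) N2.N3=(alive,v0)
Op 6: gossip N2<->N3 -> N2.N0=(dead,v1) N2.N1=(alive,v0) N2.N2=(alive,v1) N2.N3=(alive,v0) | N3.N0=(dead,v1) N3.N1=(alive,v0) N3.N2=(alive,v1) N3.N3=(alive,v0)

Answer: dead 1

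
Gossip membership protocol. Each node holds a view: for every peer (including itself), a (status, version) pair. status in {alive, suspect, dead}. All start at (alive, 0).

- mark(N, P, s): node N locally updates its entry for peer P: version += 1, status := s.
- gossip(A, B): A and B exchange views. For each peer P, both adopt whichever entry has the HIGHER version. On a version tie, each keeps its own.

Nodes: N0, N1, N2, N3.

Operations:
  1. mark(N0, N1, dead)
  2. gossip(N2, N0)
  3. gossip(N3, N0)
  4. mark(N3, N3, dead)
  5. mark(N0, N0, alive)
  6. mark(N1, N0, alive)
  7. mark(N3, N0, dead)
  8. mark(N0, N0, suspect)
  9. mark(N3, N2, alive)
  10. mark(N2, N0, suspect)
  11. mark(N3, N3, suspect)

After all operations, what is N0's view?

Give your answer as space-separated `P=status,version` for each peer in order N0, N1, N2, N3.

Answer: N0=suspect,2 N1=dead,1 N2=alive,0 N3=alive,0

Derivation:
Op 1: N0 marks N1=dead -> (dead,v1)
Op 2: gossip N2<->N0 -> N2.N0=(alive,v0) N2.N1=(dead,v1) N2.N2=(alive,v0) N2.N3=(alive,v0) | N0.N0=(alive,v0) N0.N1=(dead,v1) N0.N2=(alive,v0) N0.N3=(alive,v0)
Op 3: gossip N3<->N0 -> N3.N0=(alive,v0) N3.N1=(dead,v1) N3.N2=(alive,v0) N3.N3=(alive,v0) | N0.N0=(alive,v0) N0.N1=(dead,v1) N0.N2=(alive,v0) N0.N3=(alive,v0)
Op 4: N3 marks N3=dead -> (dead,v1)
Op 5: N0 marks N0=alive -> (alive,v1)
Op 6: N1 marks N0=alive -> (alive,v1)
Op 7: N3 marks N0=dead -> (dead,v1)
Op 8: N0 marks N0=suspect -> (suspect,v2)
Op 9: N3 marks N2=alive -> (alive,v1)
Op 10: N2 marks N0=suspect -> (suspect,v1)
Op 11: N3 marks N3=suspect -> (suspect,v2)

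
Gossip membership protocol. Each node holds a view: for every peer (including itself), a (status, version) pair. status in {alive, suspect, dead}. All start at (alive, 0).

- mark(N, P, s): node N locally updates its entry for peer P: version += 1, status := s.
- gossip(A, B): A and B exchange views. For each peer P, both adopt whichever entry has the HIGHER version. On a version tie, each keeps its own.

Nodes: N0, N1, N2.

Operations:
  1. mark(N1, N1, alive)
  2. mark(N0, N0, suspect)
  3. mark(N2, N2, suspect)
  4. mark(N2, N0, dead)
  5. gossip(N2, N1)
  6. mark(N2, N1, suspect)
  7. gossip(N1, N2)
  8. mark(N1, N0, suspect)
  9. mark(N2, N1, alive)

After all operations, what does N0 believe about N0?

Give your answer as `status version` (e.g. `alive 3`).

Answer: suspect 1

Derivation:
Op 1: N1 marks N1=alive -> (alive,v1)
Op 2: N0 marks N0=suspect -> (suspect,v1)
Op 3: N2 marks N2=suspect -> (suspect,v1)
Op 4: N2 marks N0=dead -> (dead,v1)
Op 5: gossip N2<->N1 -> N2.N0=(dead,v1) N2.N1=(alive,v1) N2.N2=(suspect,v1) | N1.N0=(dead,v1) N1.N1=(alive,v1) N1.N2=(suspect,v1)
Op 6: N2 marks N1=suspect -> (suspect,v2)
Op 7: gossip N1<->N2 -> N1.N0=(dead,v1) N1.N1=(suspect,v2) N1.N2=(suspect,v1) | N2.N0=(dead,v1) N2.N1=(suspect,v2) N2.N2=(suspect,v1)
Op 8: N1 marks N0=suspect -> (suspect,v2)
Op 9: N2 marks N1=alive -> (alive,v3)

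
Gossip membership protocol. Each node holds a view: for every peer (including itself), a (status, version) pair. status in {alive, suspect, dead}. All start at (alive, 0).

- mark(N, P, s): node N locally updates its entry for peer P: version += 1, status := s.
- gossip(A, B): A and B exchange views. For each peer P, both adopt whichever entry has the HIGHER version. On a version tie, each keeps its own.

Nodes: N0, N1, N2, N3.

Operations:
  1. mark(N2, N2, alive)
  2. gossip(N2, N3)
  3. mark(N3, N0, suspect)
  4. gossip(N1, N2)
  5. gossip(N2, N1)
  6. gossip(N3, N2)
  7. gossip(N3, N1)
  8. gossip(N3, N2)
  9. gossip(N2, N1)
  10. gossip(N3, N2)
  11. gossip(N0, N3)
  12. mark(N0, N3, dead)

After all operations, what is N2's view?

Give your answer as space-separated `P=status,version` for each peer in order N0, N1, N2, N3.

Op 1: N2 marks N2=alive -> (alive,v1)
Op 2: gossip N2<->N3 -> N2.N0=(alive,v0) N2.N1=(alive,v0) N2.N2=(alive,v1) N2.N3=(alive,v0) | N3.N0=(alive,v0) N3.N1=(alive,v0) N3.N2=(alive,v1) N3.N3=(alive,v0)
Op 3: N3 marks N0=suspect -> (suspect,v1)
Op 4: gossip N1<->N2 -> N1.N0=(alive,v0) N1.N1=(alive,v0) N1.N2=(alive,v1) N1.N3=(alive,v0) | N2.N0=(alive,v0) N2.N1=(alive,v0) N2.N2=(alive,v1) N2.N3=(alive,v0)
Op 5: gossip N2<->N1 -> N2.N0=(alive,v0) N2.N1=(alive,v0) N2.N2=(alive,v1) N2.N3=(alive,v0) | N1.N0=(alive,v0) N1.N1=(alive,v0) N1.N2=(alive,v1) N1.N3=(alive,v0)
Op 6: gossip N3<->N2 -> N3.N0=(suspect,v1) N3.N1=(alive,v0) N3.N2=(alive,v1) N3.N3=(alive,v0) | N2.N0=(suspect,v1) N2.N1=(alive,v0) N2.N2=(alive,v1) N2.N3=(alive,v0)
Op 7: gossip N3<->N1 -> N3.N0=(suspect,v1) N3.N1=(alive,v0) N3.N2=(alive,v1) N3.N3=(alive,v0) | N1.N0=(suspect,v1) N1.N1=(alive,v0) N1.N2=(alive,v1) N1.N3=(alive,v0)
Op 8: gossip N3<->N2 -> N3.N0=(suspect,v1) N3.N1=(alive,v0) N3.N2=(alive,v1) N3.N3=(alive,v0) | N2.N0=(suspect,v1) N2.N1=(alive,v0) N2.N2=(alive,v1) N2.N3=(alive,v0)
Op 9: gossip N2<->N1 -> N2.N0=(suspect,v1) N2.N1=(alive,v0) N2.N2=(alive,v1) N2.N3=(alive,v0) | N1.N0=(suspect,v1) N1.N1=(alive,v0) N1.N2=(alive,v1) N1.N3=(alive,v0)
Op 10: gossip N3<->N2 -> N3.N0=(suspect,v1) N3.N1=(alive,v0) N3.N2=(alive,v1) N3.N3=(alive,v0) | N2.N0=(suspect,v1) N2.N1=(alive,v0) N2.N2=(alive,v1) N2.N3=(alive,v0)
Op 11: gossip N0<->N3 -> N0.N0=(suspect,v1) N0.N1=(alive,v0) N0.N2=(alive,v1) N0.N3=(alive,v0) | N3.N0=(suspect,v1) N3.N1=(alive,v0) N3.N2=(alive,v1) N3.N3=(alive,v0)
Op 12: N0 marks N3=dead -> (dead,v1)

Answer: N0=suspect,1 N1=alive,0 N2=alive,1 N3=alive,0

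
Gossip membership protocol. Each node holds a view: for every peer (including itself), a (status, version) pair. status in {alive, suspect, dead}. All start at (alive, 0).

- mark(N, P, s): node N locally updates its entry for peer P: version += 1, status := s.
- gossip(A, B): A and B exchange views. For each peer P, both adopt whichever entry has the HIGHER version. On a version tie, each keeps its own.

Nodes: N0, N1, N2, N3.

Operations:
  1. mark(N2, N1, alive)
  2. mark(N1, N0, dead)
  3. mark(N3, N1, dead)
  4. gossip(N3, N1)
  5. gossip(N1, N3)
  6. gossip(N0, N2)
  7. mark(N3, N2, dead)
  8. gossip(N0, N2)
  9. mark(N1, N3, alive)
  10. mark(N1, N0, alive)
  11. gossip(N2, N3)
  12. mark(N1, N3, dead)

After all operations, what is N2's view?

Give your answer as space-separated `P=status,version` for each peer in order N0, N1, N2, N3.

Answer: N0=dead,1 N1=alive,1 N2=dead,1 N3=alive,0

Derivation:
Op 1: N2 marks N1=alive -> (alive,v1)
Op 2: N1 marks N0=dead -> (dead,v1)
Op 3: N3 marks N1=dead -> (dead,v1)
Op 4: gossip N3<->N1 -> N3.N0=(dead,v1) N3.N1=(dead,v1) N3.N2=(alive,v0) N3.N3=(alive,v0) | N1.N0=(dead,v1) N1.N1=(dead,v1) N1.N2=(alive,v0) N1.N3=(alive,v0)
Op 5: gossip N1<->N3 -> N1.N0=(dead,v1) N1.N1=(dead,v1) N1.N2=(alive,v0) N1.N3=(alive,v0) | N3.N0=(dead,v1) N3.N1=(dead,v1) N3.N2=(alive,v0) N3.N3=(alive,v0)
Op 6: gossip N0<->N2 -> N0.N0=(alive,v0) N0.N1=(alive,v1) N0.N2=(alive,v0) N0.N3=(alive,v0) | N2.N0=(alive,v0) N2.N1=(alive,v1) N2.N2=(alive,v0) N2.N3=(alive,v0)
Op 7: N3 marks N2=dead -> (dead,v1)
Op 8: gossip N0<->N2 -> N0.N0=(alive,v0) N0.N1=(alive,v1) N0.N2=(alive,v0) N0.N3=(alive,v0) | N2.N0=(alive,v0) N2.N1=(alive,v1) N2.N2=(alive,v0) N2.N3=(alive,v0)
Op 9: N1 marks N3=alive -> (alive,v1)
Op 10: N1 marks N0=alive -> (alive,v2)
Op 11: gossip N2<->N3 -> N2.N0=(dead,v1) N2.N1=(alive,v1) N2.N2=(dead,v1) N2.N3=(alive,v0) | N3.N0=(dead,v1) N3.N1=(dead,v1) N3.N2=(dead,v1) N3.N3=(alive,v0)
Op 12: N1 marks N3=dead -> (dead,v2)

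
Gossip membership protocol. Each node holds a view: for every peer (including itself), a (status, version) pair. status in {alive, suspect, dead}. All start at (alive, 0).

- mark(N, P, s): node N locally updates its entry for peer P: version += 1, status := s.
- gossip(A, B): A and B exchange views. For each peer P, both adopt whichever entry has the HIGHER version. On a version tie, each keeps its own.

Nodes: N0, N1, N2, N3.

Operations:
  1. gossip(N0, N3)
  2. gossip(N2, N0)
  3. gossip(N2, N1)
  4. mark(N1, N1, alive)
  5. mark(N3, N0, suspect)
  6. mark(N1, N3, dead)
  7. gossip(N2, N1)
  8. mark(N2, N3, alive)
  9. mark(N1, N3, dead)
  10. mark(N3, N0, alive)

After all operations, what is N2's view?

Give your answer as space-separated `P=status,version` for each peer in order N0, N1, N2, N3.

Answer: N0=alive,0 N1=alive,1 N2=alive,0 N3=alive,2

Derivation:
Op 1: gossip N0<->N3 -> N0.N0=(alive,v0) N0.N1=(alive,v0) N0.N2=(alive,v0) N0.N3=(alive,v0) | N3.N0=(alive,v0) N3.N1=(alive,v0) N3.N2=(alive,v0) N3.N3=(alive,v0)
Op 2: gossip N2<->N0 -> N2.N0=(alive,v0) N2.N1=(alive,v0) N2.N2=(alive,v0) N2.N3=(alive,v0) | N0.N0=(alive,v0) N0.N1=(alive,v0) N0.N2=(alive,v0) N0.N3=(alive,v0)
Op 3: gossip N2<->N1 -> N2.N0=(alive,v0) N2.N1=(alive,v0) N2.N2=(alive,v0) N2.N3=(alive,v0) | N1.N0=(alive,v0) N1.N1=(alive,v0) N1.N2=(alive,v0) N1.N3=(alive,v0)
Op 4: N1 marks N1=alive -> (alive,v1)
Op 5: N3 marks N0=suspect -> (suspect,v1)
Op 6: N1 marks N3=dead -> (dead,v1)
Op 7: gossip N2<->N1 -> N2.N0=(alive,v0) N2.N1=(alive,v1) N2.N2=(alive,v0) N2.N3=(dead,v1) | N1.N0=(alive,v0) N1.N1=(alive,v1) N1.N2=(alive,v0) N1.N3=(dead,v1)
Op 8: N2 marks N3=alive -> (alive,v2)
Op 9: N1 marks N3=dead -> (dead,v2)
Op 10: N3 marks N0=alive -> (alive,v2)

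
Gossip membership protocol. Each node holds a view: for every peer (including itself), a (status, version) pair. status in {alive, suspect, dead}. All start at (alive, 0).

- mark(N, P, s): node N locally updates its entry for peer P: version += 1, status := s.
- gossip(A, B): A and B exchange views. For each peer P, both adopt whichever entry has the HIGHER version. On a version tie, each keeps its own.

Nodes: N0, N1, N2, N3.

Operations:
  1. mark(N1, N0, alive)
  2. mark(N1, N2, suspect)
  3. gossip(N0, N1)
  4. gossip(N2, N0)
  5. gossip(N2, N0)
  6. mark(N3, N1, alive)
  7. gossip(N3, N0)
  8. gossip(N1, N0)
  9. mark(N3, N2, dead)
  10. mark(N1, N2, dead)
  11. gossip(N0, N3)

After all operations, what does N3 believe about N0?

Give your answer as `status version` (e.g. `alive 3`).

Answer: alive 1

Derivation:
Op 1: N1 marks N0=alive -> (alive,v1)
Op 2: N1 marks N2=suspect -> (suspect,v1)
Op 3: gossip N0<->N1 -> N0.N0=(alive,v1) N0.N1=(alive,v0) N0.N2=(suspect,v1) N0.N3=(alive,v0) | N1.N0=(alive,v1) N1.N1=(alive,v0) N1.N2=(suspect,v1) N1.N3=(alive,v0)
Op 4: gossip N2<->N0 -> N2.N0=(alive,v1) N2.N1=(alive,v0) N2.N2=(suspect,v1) N2.N3=(alive,v0) | N0.N0=(alive,v1) N0.N1=(alive,v0) N0.N2=(suspect,v1) N0.N3=(alive,v0)
Op 5: gossip N2<->N0 -> N2.N0=(alive,v1) N2.N1=(alive,v0) N2.N2=(suspect,v1) N2.N3=(alive,v0) | N0.N0=(alive,v1) N0.N1=(alive,v0) N0.N2=(suspect,v1) N0.N3=(alive,v0)
Op 6: N3 marks N1=alive -> (alive,v1)
Op 7: gossip N3<->N0 -> N3.N0=(alive,v1) N3.N1=(alive,v1) N3.N2=(suspect,v1) N3.N3=(alive,v0) | N0.N0=(alive,v1) N0.N1=(alive,v1) N0.N2=(suspect,v1) N0.N3=(alive,v0)
Op 8: gossip N1<->N0 -> N1.N0=(alive,v1) N1.N1=(alive,v1) N1.N2=(suspect,v1) N1.N3=(alive,v0) | N0.N0=(alive,v1) N0.N1=(alive,v1) N0.N2=(suspect,v1) N0.N3=(alive,v0)
Op 9: N3 marks N2=dead -> (dead,v2)
Op 10: N1 marks N2=dead -> (dead,v2)
Op 11: gossip N0<->N3 -> N0.N0=(alive,v1) N0.N1=(alive,v1) N0.N2=(dead,v2) N0.N3=(alive,v0) | N3.N0=(alive,v1) N3.N1=(alive,v1) N3.N2=(dead,v2) N3.N3=(alive,v0)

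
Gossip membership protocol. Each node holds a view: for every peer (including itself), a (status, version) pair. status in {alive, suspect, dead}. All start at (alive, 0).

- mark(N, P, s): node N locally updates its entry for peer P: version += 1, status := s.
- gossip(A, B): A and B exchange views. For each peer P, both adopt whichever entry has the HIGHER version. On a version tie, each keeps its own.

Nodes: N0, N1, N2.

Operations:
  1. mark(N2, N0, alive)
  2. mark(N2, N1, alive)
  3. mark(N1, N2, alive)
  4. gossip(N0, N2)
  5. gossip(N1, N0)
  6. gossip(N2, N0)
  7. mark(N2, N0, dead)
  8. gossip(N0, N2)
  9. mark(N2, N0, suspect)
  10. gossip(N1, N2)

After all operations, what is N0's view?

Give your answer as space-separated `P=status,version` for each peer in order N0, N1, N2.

Answer: N0=dead,2 N1=alive,1 N2=alive,1

Derivation:
Op 1: N2 marks N0=alive -> (alive,v1)
Op 2: N2 marks N1=alive -> (alive,v1)
Op 3: N1 marks N2=alive -> (alive,v1)
Op 4: gossip N0<->N2 -> N0.N0=(alive,v1) N0.N1=(alive,v1) N0.N2=(alive,v0) | N2.N0=(alive,v1) N2.N1=(alive,v1) N2.N2=(alive,v0)
Op 5: gossip N1<->N0 -> N1.N0=(alive,v1) N1.N1=(alive,v1) N1.N2=(alive,v1) | N0.N0=(alive,v1) N0.N1=(alive,v1) N0.N2=(alive,v1)
Op 6: gossip N2<->N0 -> N2.N0=(alive,v1) N2.N1=(alive,v1) N2.N2=(alive,v1) | N0.N0=(alive,v1) N0.N1=(alive,v1) N0.N2=(alive,v1)
Op 7: N2 marks N0=dead -> (dead,v2)
Op 8: gossip N0<->N2 -> N0.N0=(dead,v2) N0.N1=(alive,v1) N0.N2=(alive,v1) | N2.N0=(dead,v2) N2.N1=(alive,v1) N2.N2=(alive,v1)
Op 9: N2 marks N0=suspect -> (suspect,v3)
Op 10: gossip N1<->N2 -> N1.N0=(suspect,v3) N1.N1=(alive,v1) N1.N2=(alive,v1) | N2.N0=(suspect,v3) N2.N1=(alive,v1) N2.N2=(alive,v1)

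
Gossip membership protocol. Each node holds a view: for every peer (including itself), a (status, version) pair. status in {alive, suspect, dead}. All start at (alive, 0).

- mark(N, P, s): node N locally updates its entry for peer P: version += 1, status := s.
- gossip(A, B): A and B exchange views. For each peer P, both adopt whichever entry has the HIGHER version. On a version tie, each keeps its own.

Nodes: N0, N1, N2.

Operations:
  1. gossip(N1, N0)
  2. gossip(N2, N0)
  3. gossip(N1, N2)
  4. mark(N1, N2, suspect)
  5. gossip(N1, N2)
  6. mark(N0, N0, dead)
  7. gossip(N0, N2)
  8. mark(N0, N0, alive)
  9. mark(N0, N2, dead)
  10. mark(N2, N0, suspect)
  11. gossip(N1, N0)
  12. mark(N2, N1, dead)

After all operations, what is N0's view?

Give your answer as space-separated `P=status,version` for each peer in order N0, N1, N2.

Op 1: gossip N1<->N0 -> N1.N0=(alive,v0) N1.N1=(alive,v0) N1.N2=(alive,v0) | N0.N0=(alive,v0) N0.N1=(alive,v0) N0.N2=(alive,v0)
Op 2: gossip N2<->N0 -> N2.N0=(alive,v0) N2.N1=(alive,v0) N2.N2=(alive,v0) | N0.N0=(alive,v0) N0.N1=(alive,v0) N0.N2=(alive,v0)
Op 3: gossip N1<->N2 -> N1.N0=(alive,v0) N1.N1=(alive,v0) N1.N2=(alive,v0) | N2.N0=(alive,v0) N2.N1=(alive,v0) N2.N2=(alive,v0)
Op 4: N1 marks N2=suspect -> (suspect,v1)
Op 5: gossip N1<->N2 -> N1.N0=(alive,v0) N1.N1=(alive,v0) N1.N2=(suspect,v1) | N2.N0=(alive,v0) N2.N1=(alive,v0) N2.N2=(suspect,v1)
Op 6: N0 marks N0=dead -> (dead,v1)
Op 7: gossip N0<->N2 -> N0.N0=(dead,v1) N0.N1=(alive,v0) N0.N2=(suspect,v1) | N2.N0=(dead,v1) N2.N1=(alive,v0) N2.N2=(suspect,v1)
Op 8: N0 marks N0=alive -> (alive,v2)
Op 9: N0 marks N2=dead -> (dead,v2)
Op 10: N2 marks N0=suspect -> (suspect,v2)
Op 11: gossip N1<->N0 -> N1.N0=(alive,v2) N1.N1=(alive,v0) N1.N2=(dead,v2) | N0.N0=(alive,v2) N0.N1=(alive,v0) N0.N2=(dead,v2)
Op 12: N2 marks N1=dead -> (dead,v1)

Answer: N0=alive,2 N1=alive,0 N2=dead,2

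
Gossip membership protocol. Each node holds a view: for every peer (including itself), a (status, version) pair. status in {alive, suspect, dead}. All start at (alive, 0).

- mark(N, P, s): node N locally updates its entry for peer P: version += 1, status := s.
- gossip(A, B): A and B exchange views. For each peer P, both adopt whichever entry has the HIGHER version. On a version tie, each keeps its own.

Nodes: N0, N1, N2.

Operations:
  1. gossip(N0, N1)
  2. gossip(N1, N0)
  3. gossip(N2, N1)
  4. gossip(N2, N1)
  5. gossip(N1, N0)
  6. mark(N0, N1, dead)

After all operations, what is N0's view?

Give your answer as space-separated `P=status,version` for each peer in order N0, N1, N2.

Answer: N0=alive,0 N1=dead,1 N2=alive,0

Derivation:
Op 1: gossip N0<->N1 -> N0.N0=(alive,v0) N0.N1=(alive,v0) N0.N2=(alive,v0) | N1.N0=(alive,v0) N1.N1=(alive,v0) N1.N2=(alive,v0)
Op 2: gossip N1<->N0 -> N1.N0=(alive,v0) N1.N1=(alive,v0) N1.N2=(alive,v0) | N0.N0=(alive,v0) N0.N1=(alive,v0) N0.N2=(alive,v0)
Op 3: gossip N2<->N1 -> N2.N0=(alive,v0) N2.N1=(alive,v0) N2.N2=(alive,v0) | N1.N0=(alive,v0) N1.N1=(alive,v0) N1.N2=(alive,v0)
Op 4: gossip N2<->N1 -> N2.N0=(alive,v0) N2.N1=(alive,v0) N2.N2=(alive,v0) | N1.N0=(alive,v0) N1.N1=(alive,v0) N1.N2=(alive,v0)
Op 5: gossip N1<->N0 -> N1.N0=(alive,v0) N1.N1=(alive,v0) N1.N2=(alive,v0) | N0.N0=(alive,v0) N0.N1=(alive,v0) N0.N2=(alive,v0)
Op 6: N0 marks N1=dead -> (dead,v1)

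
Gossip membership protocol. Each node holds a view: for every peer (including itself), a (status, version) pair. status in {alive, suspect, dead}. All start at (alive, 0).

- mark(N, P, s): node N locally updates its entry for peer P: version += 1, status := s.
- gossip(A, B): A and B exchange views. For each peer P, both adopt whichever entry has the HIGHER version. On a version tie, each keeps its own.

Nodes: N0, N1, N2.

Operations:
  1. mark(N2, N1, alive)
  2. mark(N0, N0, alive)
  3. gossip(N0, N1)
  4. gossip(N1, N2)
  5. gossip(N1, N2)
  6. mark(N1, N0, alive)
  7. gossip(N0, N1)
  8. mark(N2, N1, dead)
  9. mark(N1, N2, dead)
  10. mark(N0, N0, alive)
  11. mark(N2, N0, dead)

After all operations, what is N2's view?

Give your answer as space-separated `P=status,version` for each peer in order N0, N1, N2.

Op 1: N2 marks N1=alive -> (alive,v1)
Op 2: N0 marks N0=alive -> (alive,v1)
Op 3: gossip N0<->N1 -> N0.N0=(alive,v1) N0.N1=(alive,v0) N0.N2=(alive,v0) | N1.N0=(alive,v1) N1.N1=(alive,v0) N1.N2=(alive,v0)
Op 4: gossip N1<->N2 -> N1.N0=(alive,v1) N1.N1=(alive,v1) N1.N2=(alive,v0) | N2.N0=(alive,v1) N2.N1=(alive,v1) N2.N2=(alive,v0)
Op 5: gossip N1<->N2 -> N1.N0=(alive,v1) N1.N1=(alive,v1) N1.N2=(alive,v0) | N2.N0=(alive,v1) N2.N1=(alive,v1) N2.N2=(alive,v0)
Op 6: N1 marks N0=alive -> (alive,v2)
Op 7: gossip N0<->N1 -> N0.N0=(alive,v2) N0.N1=(alive,v1) N0.N2=(alive,v0) | N1.N0=(alive,v2) N1.N1=(alive,v1) N1.N2=(alive,v0)
Op 8: N2 marks N1=dead -> (dead,v2)
Op 9: N1 marks N2=dead -> (dead,v1)
Op 10: N0 marks N0=alive -> (alive,v3)
Op 11: N2 marks N0=dead -> (dead,v2)

Answer: N0=dead,2 N1=dead,2 N2=alive,0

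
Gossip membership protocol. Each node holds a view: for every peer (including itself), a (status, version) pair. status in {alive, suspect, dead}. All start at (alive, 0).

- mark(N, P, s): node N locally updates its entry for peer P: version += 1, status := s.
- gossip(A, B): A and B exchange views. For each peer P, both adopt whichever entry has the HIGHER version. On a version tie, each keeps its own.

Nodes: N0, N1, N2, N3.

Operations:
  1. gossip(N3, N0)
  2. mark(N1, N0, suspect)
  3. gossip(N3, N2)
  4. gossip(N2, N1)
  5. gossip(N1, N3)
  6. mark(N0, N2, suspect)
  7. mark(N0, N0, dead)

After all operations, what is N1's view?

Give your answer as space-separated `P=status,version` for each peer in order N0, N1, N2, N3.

Op 1: gossip N3<->N0 -> N3.N0=(alive,v0) N3.N1=(alive,v0) N3.N2=(alive,v0) N3.N3=(alive,v0) | N0.N0=(alive,v0) N0.N1=(alive,v0) N0.N2=(alive,v0) N0.N3=(alive,v0)
Op 2: N1 marks N0=suspect -> (suspect,v1)
Op 3: gossip N3<->N2 -> N3.N0=(alive,v0) N3.N1=(alive,v0) N3.N2=(alive,v0) N3.N3=(alive,v0) | N2.N0=(alive,v0) N2.N1=(alive,v0) N2.N2=(alive,v0) N2.N3=(alive,v0)
Op 4: gossip N2<->N1 -> N2.N0=(suspect,v1) N2.N1=(alive,v0) N2.N2=(alive,v0) N2.N3=(alive,v0) | N1.N0=(suspect,v1) N1.N1=(alive,v0) N1.N2=(alive,v0) N1.N3=(alive,v0)
Op 5: gossip N1<->N3 -> N1.N0=(suspect,v1) N1.N1=(alive,v0) N1.N2=(alive,v0) N1.N3=(alive,v0) | N3.N0=(suspect,v1) N3.N1=(alive,v0) N3.N2=(alive,v0) N3.N3=(alive,v0)
Op 6: N0 marks N2=suspect -> (suspect,v1)
Op 7: N0 marks N0=dead -> (dead,v1)

Answer: N0=suspect,1 N1=alive,0 N2=alive,0 N3=alive,0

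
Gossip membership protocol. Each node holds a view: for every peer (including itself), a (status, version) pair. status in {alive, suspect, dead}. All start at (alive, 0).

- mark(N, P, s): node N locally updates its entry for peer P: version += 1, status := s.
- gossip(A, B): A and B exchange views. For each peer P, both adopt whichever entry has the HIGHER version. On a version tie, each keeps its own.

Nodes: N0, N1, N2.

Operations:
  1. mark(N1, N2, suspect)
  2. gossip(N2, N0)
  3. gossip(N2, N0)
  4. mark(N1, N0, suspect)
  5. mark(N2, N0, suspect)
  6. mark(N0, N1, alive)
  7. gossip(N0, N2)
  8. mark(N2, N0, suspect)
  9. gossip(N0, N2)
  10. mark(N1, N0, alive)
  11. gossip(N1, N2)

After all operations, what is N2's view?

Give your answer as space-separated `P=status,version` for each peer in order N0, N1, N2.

Op 1: N1 marks N2=suspect -> (suspect,v1)
Op 2: gossip N2<->N0 -> N2.N0=(alive,v0) N2.N1=(alive,v0) N2.N2=(alive,v0) | N0.N0=(alive,v0) N0.N1=(alive,v0) N0.N2=(alive,v0)
Op 3: gossip N2<->N0 -> N2.N0=(alive,v0) N2.N1=(alive,v0) N2.N2=(alive,v0) | N0.N0=(alive,v0) N0.N1=(alive,v0) N0.N2=(alive,v0)
Op 4: N1 marks N0=suspect -> (suspect,v1)
Op 5: N2 marks N0=suspect -> (suspect,v1)
Op 6: N0 marks N1=alive -> (alive,v1)
Op 7: gossip N0<->N2 -> N0.N0=(suspect,v1) N0.N1=(alive,v1) N0.N2=(alive,v0) | N2.N0=(suspect,v1) N2.N1=(alive,v1) N2.N2=(alive,v0)
Op 8: N2 marks N0=suspect -> (suspect,v2)
Op 9: gossip N0<->N2 -> N0.N0=(suspect,v2) N0.N1=(alive,v1) N0.N2=(alive,v0) | N2.N0=(suspect,v2) N2.N1=(alive,v1) N2.N2=(alive,v0)
Op 10: N1 marks N0=alive -> (alive,v2)
Op 11: gossip N1<->N2 -> N1.N0=(alive,v2) N1.N1=(alive,v1) N1.N2=(suspect,v1) | N2.N0=(suspect,v2) N2.N1=(alive,v1) N2.N2=(suspect,v1)

Answer: N0=suspect,2 N1=alive,1 N2=suspect,1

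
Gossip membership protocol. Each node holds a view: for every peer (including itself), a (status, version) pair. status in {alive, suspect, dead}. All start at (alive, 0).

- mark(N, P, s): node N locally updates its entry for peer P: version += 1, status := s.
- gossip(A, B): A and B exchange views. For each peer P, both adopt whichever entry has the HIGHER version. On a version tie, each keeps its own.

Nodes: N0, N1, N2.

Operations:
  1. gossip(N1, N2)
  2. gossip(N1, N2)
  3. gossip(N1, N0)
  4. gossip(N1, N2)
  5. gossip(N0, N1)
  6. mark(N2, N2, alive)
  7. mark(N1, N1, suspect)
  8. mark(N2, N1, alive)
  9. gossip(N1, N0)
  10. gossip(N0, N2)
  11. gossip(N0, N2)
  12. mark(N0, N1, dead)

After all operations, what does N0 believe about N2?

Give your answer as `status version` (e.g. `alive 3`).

Op 1: gossip N1<->N2 -> N1.N0=(alive,v0) N1.N1=(alive,v0) N1.N2=(alive,v0) | N2.N0=(alive,v0) N2.N1=(alive,v0) N2.N2=(alive,v0)
Op 2: gossip N1<->N2 -> N1.N0=(alive,v0) N1.N1=(alive,v0) N1.N2=(alive,v0) | N2.N0=(alive,v0) N2.N1=(alive,v0) N2.N2=(alive,v0)
Op 3: gossip N1<->N0 -> N1.N0=(alive,v0) N1.N1=(alive,v0) N1.N2=(alive,v0) | N0.N0=(alive,v0) N0.N1=(alive,v0) N0.N2=(alive,v0)
Op 4: gossip N1<->N2 -> N1.N0=(alive,v0) N1.N1=(alive,v0) N1.N2=(alive,v0) | N2.N0=(alive,v0) N2.N1=(alive,v0) N2.N2=(alive,v0)
Op 5: gossip N0<->N1 -> N0.N0=(alive,v0) N0.N1=(alive,v0) N0.N2=(alive,v0) | N1.N0=(alive,v0) N1.N1=(alive,v0) N1.N2=(alive,v0)
Op 6: N2 marks N2=alive -> (alive,v1)
Op 7: N1 marks N1=suspect -> (suspect,v1)
Op 8: N2 marks N1=alive -> (alive,v1)
Op 9: gossip N1<->N0 -> N1.N0=(alive,v0) N1.N1=(suspect,v1) N1.N2=(alive,v0) | N0.N0=(alive,v0) N0.N1=(suspect,v1) N0.N2=(alive,v0)
Op 10: gossip N0<->N2 -> N0.N0=(alive,v0) N0.N1=(suspect,v1) N0.N2=(alive,v1) | N2.N0=(alive,v0) N2.N1=(alive,v1) N2.N2=(alive,v1)
Op 11: gossip N0<->N2 -> N0.N0=(alive,v0) N0.N1=(suspect,v1) N0.N2=(alive,v1) | N2.N0=(alive,v0) N2.N1=(alive,v1) N2.N2=(alive,v1)
Op 12: N0 marks N1=dead -> (dead,v2)

Answer: alive 1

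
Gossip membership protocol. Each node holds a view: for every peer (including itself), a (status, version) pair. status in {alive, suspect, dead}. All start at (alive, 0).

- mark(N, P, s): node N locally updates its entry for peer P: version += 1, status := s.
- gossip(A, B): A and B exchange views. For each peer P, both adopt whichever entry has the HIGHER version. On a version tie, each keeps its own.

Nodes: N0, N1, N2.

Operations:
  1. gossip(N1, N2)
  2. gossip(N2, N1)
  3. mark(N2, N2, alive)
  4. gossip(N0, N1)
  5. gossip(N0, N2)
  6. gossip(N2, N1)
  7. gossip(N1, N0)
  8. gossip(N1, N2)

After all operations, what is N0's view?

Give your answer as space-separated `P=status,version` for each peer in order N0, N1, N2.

Op 1: gossip N1<->N2 -> N1.N0=(alive,v0) N1.N1=(alive,v0) N1.N2=(alive,v0) | N2.N0=(alive,v0) N2.N1=(alive,v0) N2.N2=(alive,v0)
Op 2: gossip N2<->N1 -> N2.N0=(alive,v0) N2.N1=(alive,v0) N2.N2=(alive,v0) | N1.N0=(alive,v0) N1.N1=(alive,v0) N1.N2=(alive,v0)
Op 3: N2 marks N2=alive -> (alive,v1)
Op 4: gossip N0<->N1 -> N0.N0=(alive,v0) N0.N1=(alive,v0) N0.N2=(alive,v0) | N1.N0=(alive,v0) N1.N1=(alive,v0) N1.N2=(alive,v0)
Op 5: gossip N0<->N2 -> N0.N0=(alive,v0) N0.N1=(alive,v0) N0.N2=(alive,v1) | N2.N0=(alive,v0) N2.N1=(alive,v0) N2.N2=(alive,v1)
Op 6: gossip N2<->N1 -> N2.N0=(alive,v0) N2.N1=(alive,v0) N2.N2=(alive,v1) | N1.N0=(alive,v0) N1.N1=(alive,v0) N1.N2=(alive,v1)
Op 7: gossip N1<->N0 -> N1.N0=(alive,v0) N1.N1=(alive,v0) N1.N2=(alive,v1) | N0.N0=(alive,v0) N0.N1=(alive,v0) N0.N2=(alive,v1)
Op 8: gossip N1<->N2 -> N1.N0=(alive,v0) N1.N1=(alive,v0) N1.N2=(alive,v1) | N2.N0=(alive,v0) N2.N1=(alive,v0) N2.N2=(alive,v1)

Answer: N0=alive,0 N1=alive,0 N2=alive,1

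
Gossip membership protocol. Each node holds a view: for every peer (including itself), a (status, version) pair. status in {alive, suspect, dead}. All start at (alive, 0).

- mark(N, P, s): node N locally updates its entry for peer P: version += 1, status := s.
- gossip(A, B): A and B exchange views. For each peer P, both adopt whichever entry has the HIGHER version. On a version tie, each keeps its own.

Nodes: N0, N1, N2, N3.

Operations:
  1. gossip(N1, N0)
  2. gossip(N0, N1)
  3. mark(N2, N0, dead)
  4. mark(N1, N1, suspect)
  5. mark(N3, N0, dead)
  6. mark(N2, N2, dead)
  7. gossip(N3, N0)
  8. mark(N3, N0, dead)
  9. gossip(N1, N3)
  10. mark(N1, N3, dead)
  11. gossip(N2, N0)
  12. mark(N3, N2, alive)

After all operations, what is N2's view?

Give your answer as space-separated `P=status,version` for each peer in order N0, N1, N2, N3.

Op 1: gossip N1<->N0 -> N1.N0=(alive,v0) N1.N1=(alive,v0) N1.N2=(alive,v0) N1.N3=(alive,v0) | N0.N0=(alive,v0) N0.N1=(alive,v0) N0.N2=(alive,v0) N0.N3=(alive,v0)
Op 2: gossip N0<->N1 -> N0.N0=(alive,v0) N0.N1=(alive,v0) N0.N2=(alive,v0) N0.N3=(alive,v0) | N1.N0=(alive,v0) N1.N1=(alive,v0) N1.N2=(alive,v0) N1.N3=(alive,v0)
Op 3: N2 marks N0=dead -> (dead,v1)
Op 4: N1 marks N1=suspect -> (suspect,v1)
Op 5: N3 marks N0=dead -> (dead,v1)
Op 6: N2 marks N2=dead -> (dead,v1)
Op 7: gossip N3<->N0 -> N3.N0=(dead,v1) N3.N1=(alive,v0) N3.N2=(alive,v0) N3.N3=(alive,v0) | N0.N0=(dead,v1) N0.N1=(alive,v0) N0.N2=(alive,v0) N0.N3=(alive,v0)
Op 8: N3 marks N0=dead -> (dead,v2)
Op 9: gossip N1<->N3 -> N1.N0=(dead,v2) N1.N1=(suspect,v1) N1.N2=(alive,v0) N1.N3=(alive,v0) | N3.N0=(dead,v2) N3.N1=(suspect,v1) N3.N2=(alive,v0) N3.N3=(alive,v0)
Op 10: N1 marks N3=dead -> (dead,v1)
Op 11: gossip N2<->N0 -> N2.N0=(dead,v1) N2.N1=(alive,v0) N2.N2=(dead,v1) N2.N3=(alive,v0) | N0.N0=(dead,v1) N0.N1=(alive,v0) N0.N2=(dead,v1) N0.N3=(alive,v0)
Op 12: N3 marks N2=alive -> (alive,v1)

Answer: N0=dead,1 N1=alive,0 N2=dead,1 N3=alive,0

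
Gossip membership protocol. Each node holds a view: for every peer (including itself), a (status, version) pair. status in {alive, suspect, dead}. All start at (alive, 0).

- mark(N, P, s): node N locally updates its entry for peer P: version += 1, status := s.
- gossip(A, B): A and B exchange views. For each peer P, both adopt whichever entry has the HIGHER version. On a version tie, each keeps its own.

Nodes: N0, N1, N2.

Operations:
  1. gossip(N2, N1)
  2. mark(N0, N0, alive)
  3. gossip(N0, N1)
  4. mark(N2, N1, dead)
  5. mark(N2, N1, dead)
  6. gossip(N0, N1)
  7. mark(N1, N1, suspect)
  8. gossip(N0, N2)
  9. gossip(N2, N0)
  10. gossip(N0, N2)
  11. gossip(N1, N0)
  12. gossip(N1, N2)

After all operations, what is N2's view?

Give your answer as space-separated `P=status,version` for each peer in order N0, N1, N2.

Answer: N0=alive,1 N1=dead,2 N2=alive,0

Derivation:
Op 1: gossip N2<->N1 -> N2.N0=(alive,v0) N2.N1=(alive,v0) N2.N2=(alive,v0) | N1.N0=(alive,v0) N1.N1=(alive,v0) N1.N2=(alive,v0)
Op 2: N0 marks N0=alive -> (alive,v1)
Op 3: gossip N0<->N1 -> N0.N0=(alive,v1) N0.N1=(alive,v0) N0.N2=(alive,v0) | N1.N0=(alive,v1) N1.N1=(alive,v0) N1.N2=(alive,v0)
Op 4: N2 marks N1=dead -> (dead,v1)
Op 5: N2 marks N1=dead -> (dead,v2)
Op 6: gossip N0<->N1 -> N0.N0=(alive,v1) N0.N1=(alive,v0) N0.N2=(alive,v0) | N1.N0=(alive,v1) N1.N1=(alive,v0) N1.N2=(alive,v0)
Op 7: N1 marks N1=suspect -> (suspect,v1)
Op 8: gossip N0<->N2 -> N0.N0=(alive,v1) N0.N1=(dead,v2) N0.N2=(alive,v0) | N2.N0=(alive,v1) N2.N1=(dead,v2) N2.N2=(alive,v0)
Op 9: gossip N2<->N0 -> N2.N0=(alive,v1) N2.N1=(dead,v2) N2.N2=(alive,v0) | N0.N0=(alive,v1) N0.N1=(dead,v2) N0.N2=(alive,v0)
Op 10: gossip N0<->N2 -> N0.N0=(alive,v1) N0.N1=(dead,v2) N0.N2=(alive,v0) | N2.N0=(alive,v1) N2.N1=(dead,v2) N2.N2=(alive,v0)
Op 11: gossip N1<->N0 -> N1.N0=(alive,v1) N1.N1=(dead,v2) N1.N2=(alive,v0) | N0.N0=(alive,v1) N0.N1=(dead,v2) N0.N2=(alive,v0)
Op 12: gossip N1<->N2 -> N1.N0=(alive,v1) N1.N1=(dead,v2) N1.N2=(alive,v0) | N2.N0=(alive,v1) N2.N1=(dead,v2) N2.N2=(alive,v0)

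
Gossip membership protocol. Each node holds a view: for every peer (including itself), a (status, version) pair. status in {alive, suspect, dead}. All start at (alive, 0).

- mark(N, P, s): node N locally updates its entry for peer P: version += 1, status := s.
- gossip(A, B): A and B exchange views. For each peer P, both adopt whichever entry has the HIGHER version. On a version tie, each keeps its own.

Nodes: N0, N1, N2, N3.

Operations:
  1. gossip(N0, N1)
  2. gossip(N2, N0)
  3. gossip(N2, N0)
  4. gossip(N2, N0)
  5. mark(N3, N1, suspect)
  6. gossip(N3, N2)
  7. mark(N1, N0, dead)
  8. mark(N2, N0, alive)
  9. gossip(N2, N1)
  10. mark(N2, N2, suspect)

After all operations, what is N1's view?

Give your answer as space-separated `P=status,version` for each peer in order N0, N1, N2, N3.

Op 1: gossip N0<->N1 -> N0.N0=(alive,v0) N0.N1=(alive,v0) N0.N2=(alive,v0) N0.N3=(alive,v0) | N1.N0=(alive,v0) N1.N1=(alive,v0) N1.N2=(alive,v0) N1.N3=(alive,v0)
Op 2: gossip N2<->N0 -> N2.N0=(alive,v0) N2.N1=(alive,v0) N2.N2=(alive,v0) N2.N3=(alive,v0) | N0.N0=(alive,v0) N0.N1=(alive,v0) N0.N2=(alive,v0) N0.N3=(alive,v0)
Op 3: gossip N2<->N0 -> N2.N0=(alive,v0) N2.N1=(alive,v0) N2.N2=(alive,v0) N2.N3=(alive,v0) | N0.N0=(alive,v0) N0.N1=(alive,v0) N0.N2=(alive,v0) N0.N3=(alive,v0)
Op 4: gossip N2<->N0 -> N2.N0=(alive,v0) N2.N1=(alive,v0) N2.N2=(alive,v0) N2.N3=(alive,v0) | N0.N0=(alive,v0) N0.N1=(alive,v0) N0.N2=(alive,v0) N0.N3=(alive,v0)
Op 5: N3 marks N1=suspect -> (suspect,v1)
Op 6: gossip N3<->N2 -> N3.N0=(alive,v0) N3.N1=(suspect,v1) N3.N2=(alive,v0) N3.N3=(alive,v0) | N2.N0=(alive,v0) N2.N1=(suspect,v1) N2.N2=(alive,v0) N2.N3=(alive,v0)
Op 7: N1 marks N0=dead -> (dead,v1)
Op 8: N2 marks N0=alive -> (alive,v1)
Op 9: gossip N2<->N1 -> N2.N0=(alive,v1) N2.N1=(suspect,v1) N2.N2=(alive,v0) N2.N3=(alive,v0) | N1.N0=(dead,v1) N1.N1=(suspect,v1) N1.N2=(alive,v0) N1.N3=(alive,v0)
Op 10: N2 marks N2=suspect -> (suspect,v1)

Answer: N0=dead,1 N1=suspect,1 N2=alive,0 N3=alive,0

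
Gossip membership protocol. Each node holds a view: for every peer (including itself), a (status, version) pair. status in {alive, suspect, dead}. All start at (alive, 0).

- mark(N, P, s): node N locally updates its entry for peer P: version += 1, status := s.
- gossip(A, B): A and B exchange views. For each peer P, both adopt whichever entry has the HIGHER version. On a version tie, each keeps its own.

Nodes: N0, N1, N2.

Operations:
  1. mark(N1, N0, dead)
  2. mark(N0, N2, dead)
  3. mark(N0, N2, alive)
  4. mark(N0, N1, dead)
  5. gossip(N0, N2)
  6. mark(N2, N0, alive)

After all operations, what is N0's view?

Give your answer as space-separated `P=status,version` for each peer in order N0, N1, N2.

Op 1: N1 marks N0=dead -> (dead,v1)
Op 2: N0 marks N2=dead -> (dead,v1)
Op 3: N0 marks N2=alive -> (alive,v2)
Op 4: N0 marks N1=dead -> (dead,v1)
Op 5: gossip N0<->N2 -> N0.N0=(alive,v0) N0.N1=(dead,v1) N0.N2=(alive,v2) | N2.N0=(alive,v0) N2.N1=(dead,v1) N2.N2=(alive,v2)
Op 6: N2 marks N0=alive -> (alive,v1)

Answer: N0=alive,0 N1=dead,1 N2=alive,2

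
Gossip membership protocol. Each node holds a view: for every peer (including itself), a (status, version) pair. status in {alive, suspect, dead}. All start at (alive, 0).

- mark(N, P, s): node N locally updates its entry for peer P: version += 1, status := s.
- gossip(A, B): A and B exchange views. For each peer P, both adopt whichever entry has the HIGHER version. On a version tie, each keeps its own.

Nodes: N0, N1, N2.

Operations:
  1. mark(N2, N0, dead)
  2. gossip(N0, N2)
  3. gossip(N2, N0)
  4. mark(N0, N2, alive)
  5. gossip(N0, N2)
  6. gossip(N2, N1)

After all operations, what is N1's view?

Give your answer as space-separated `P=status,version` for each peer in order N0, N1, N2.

Op 1: N2 marks N0=dead -> (dead,v1)
Op 2: gossip N0<->N2 -> N0.N0=(dead,v1) N0.N1=(alive,v0) N0.N2=(alive,v0) | N2.N0=(dead,v1) N2.N1=(alive,v0) N2.N2=(alive,v0)
Op 3: gossip N2<->N0 -> N2.N0=(dead,v1) N2.N1=(alive,v0) N2.N2=(alive,v0) | N0.N0=(dead,v1) N0.N1=(alive,v0) N0.N2=(alive,v0)
Op 4: N0 marks N2=alive -> (alive,v1)
Op 5: gossip N0<->N2 -> N0.N0=(dead,v1) N0.N1=(alive,v0) N0.N2=(alive,v1) | N2.N0=(dead,v1) N2.N1=(alive,v0) N2.N2=(alive,v1)
Op 6: gossip N2<->N1 -> N2.N0=(dead,v1) N2.N1=(alive,v0) N2.N2=(alive,v1) | N1.N0=(dead,v1) N1.N1=(alive,v0) N1.N2=(alive,v1)

Answer: N0=dead,1 N1=alive,0 N2=alive,1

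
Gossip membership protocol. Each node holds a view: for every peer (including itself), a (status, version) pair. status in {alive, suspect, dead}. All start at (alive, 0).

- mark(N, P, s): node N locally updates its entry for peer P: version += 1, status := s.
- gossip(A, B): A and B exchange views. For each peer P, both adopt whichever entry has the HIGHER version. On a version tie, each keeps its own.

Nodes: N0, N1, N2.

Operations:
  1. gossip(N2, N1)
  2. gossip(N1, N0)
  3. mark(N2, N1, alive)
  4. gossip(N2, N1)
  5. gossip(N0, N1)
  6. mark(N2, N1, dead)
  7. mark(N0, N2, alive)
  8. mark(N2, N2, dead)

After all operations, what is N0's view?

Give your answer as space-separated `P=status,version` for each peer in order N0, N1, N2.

Answer: N0=alive,0 N1=alive,1 N2=alive,1

Derivation:
Op 1: gossip N2<->N1 -> N2.N0=(alive,v0) N2.N1=(alive,v0) N2.N2=(alive,v0) | N1.N0=(alive,v0) N1.N1=(alive,v0) N1.N2=(alive,v0)
Op 2: gossip N1<->N0 -> N1.N0=(alive,v0) N1.N1=(alive,v0) N1.N2=(alive,v0) | N0.N0=(alive,v0) N0.N1=(alive,v0) N0.N2=(alive,v0)
Op 3: N2 marks N1=alive -> (alive,v1)
Op 4: gossip N2<->N1 -> N2.N0=(alive,v0) N2.N1=(alive,v1) N2.N2=(alive,v0) | N1.N0=(alive,v0) N1.N1=(alive,v1) N1.N2=(alive,v0)
Op 5: gossip N0<->N1 -> N0.N0=(alive,v0) N0.N1=(alive,v1) N0.N2=(alive,v0) | N1.N0=(alive,v0) N1.N1=(alive,v1) N1.N2=(alive,v0)
Op 6: N2 marks N1=dead -> (dead,v2)
Op 7: N0 marks N2=alive -> (alive,v1)
Op 8: N2 marks N2=dead -> (dead,v1)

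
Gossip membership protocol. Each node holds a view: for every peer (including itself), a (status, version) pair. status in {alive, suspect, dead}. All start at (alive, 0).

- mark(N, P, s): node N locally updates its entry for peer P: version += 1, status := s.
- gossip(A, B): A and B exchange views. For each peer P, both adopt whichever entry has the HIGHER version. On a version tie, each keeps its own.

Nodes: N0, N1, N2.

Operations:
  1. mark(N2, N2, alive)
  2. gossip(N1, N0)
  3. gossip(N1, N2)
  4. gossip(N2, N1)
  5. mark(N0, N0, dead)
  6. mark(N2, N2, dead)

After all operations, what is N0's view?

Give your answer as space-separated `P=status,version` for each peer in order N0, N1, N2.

Answer: N0=dead,1 N1=alive,0 N2=alive,0

Derivation:
Op 1: N2 marks N2=alive -> (alive,v1)
Op 2: gossip N1<->N0 -> N1.N0=(alive,v0) N1.N1=(alive,v0) N1.N2=(alive,v0) | N0.N0=(alive,v0) N0.N1=(alive,v0) N0.N2=(alive,v0)
Op 3: gossip N1<->N2 -> N1.N0=(alive,v0) N1.N1=(alive,v0) N1.N2=(alive,v1) | N2.N0=(alive,v0) N2.N1=(alive,v0) N2.N2=(alive,v1)
Op 4: gossip N2<->N1 -> N2.N0=(alive,v0) N2.N1=(alive,v0) N2.N2=(alive,v1) | N1.N0=(alive,v0) N1.N1=(alive,v0) N1.N2=(alive,v1)
Op 5: N0 marks N0=dead -> (dead,v1)
Op 6: N2 marks N2=dead -> (dead,v2)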